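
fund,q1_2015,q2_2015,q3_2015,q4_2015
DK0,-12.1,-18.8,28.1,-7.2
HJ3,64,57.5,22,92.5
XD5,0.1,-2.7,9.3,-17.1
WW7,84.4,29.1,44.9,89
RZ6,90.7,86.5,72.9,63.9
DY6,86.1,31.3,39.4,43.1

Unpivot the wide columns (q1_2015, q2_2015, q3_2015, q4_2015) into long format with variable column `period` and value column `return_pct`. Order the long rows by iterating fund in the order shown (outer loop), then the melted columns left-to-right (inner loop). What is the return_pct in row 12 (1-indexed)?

-17.1

24 rows total (6 × 4). Row 12: index ⌊(12-1)/4⌋ = 2 into fund → XD5; (12-1) mod 4 = 3 into the melted columns → q4_2015.
So row 12 is (XD5, q4_2015, -17.1); return_pct = -17.1.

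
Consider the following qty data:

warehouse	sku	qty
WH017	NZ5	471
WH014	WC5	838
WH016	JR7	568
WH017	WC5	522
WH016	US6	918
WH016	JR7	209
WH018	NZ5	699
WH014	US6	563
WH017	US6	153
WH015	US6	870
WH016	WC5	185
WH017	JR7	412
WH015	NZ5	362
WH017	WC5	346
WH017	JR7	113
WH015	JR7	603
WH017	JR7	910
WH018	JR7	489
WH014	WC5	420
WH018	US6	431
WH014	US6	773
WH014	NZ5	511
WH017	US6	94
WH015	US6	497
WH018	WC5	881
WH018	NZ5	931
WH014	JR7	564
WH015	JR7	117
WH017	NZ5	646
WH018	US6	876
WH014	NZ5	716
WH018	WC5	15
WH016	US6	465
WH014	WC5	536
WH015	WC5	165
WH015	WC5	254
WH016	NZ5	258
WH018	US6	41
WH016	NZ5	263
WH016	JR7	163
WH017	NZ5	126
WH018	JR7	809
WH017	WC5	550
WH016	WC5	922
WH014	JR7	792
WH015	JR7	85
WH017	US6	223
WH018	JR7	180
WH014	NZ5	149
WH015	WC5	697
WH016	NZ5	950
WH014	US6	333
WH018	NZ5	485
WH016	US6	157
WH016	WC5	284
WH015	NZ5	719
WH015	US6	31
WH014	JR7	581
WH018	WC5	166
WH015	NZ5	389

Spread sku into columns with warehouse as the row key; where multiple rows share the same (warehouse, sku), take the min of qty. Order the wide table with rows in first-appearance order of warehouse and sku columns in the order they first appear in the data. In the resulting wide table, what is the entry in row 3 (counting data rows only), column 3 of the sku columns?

163

With rows in first-appearance order of warehouse, row 3 is warehouse=WH016. sku columns in first-appearance order: NZ5, WC5, JR7, US6; column 3 is JR7.
Long rows with warehouse=WH016, sku=JR7: min(568, 209, 163) = 163.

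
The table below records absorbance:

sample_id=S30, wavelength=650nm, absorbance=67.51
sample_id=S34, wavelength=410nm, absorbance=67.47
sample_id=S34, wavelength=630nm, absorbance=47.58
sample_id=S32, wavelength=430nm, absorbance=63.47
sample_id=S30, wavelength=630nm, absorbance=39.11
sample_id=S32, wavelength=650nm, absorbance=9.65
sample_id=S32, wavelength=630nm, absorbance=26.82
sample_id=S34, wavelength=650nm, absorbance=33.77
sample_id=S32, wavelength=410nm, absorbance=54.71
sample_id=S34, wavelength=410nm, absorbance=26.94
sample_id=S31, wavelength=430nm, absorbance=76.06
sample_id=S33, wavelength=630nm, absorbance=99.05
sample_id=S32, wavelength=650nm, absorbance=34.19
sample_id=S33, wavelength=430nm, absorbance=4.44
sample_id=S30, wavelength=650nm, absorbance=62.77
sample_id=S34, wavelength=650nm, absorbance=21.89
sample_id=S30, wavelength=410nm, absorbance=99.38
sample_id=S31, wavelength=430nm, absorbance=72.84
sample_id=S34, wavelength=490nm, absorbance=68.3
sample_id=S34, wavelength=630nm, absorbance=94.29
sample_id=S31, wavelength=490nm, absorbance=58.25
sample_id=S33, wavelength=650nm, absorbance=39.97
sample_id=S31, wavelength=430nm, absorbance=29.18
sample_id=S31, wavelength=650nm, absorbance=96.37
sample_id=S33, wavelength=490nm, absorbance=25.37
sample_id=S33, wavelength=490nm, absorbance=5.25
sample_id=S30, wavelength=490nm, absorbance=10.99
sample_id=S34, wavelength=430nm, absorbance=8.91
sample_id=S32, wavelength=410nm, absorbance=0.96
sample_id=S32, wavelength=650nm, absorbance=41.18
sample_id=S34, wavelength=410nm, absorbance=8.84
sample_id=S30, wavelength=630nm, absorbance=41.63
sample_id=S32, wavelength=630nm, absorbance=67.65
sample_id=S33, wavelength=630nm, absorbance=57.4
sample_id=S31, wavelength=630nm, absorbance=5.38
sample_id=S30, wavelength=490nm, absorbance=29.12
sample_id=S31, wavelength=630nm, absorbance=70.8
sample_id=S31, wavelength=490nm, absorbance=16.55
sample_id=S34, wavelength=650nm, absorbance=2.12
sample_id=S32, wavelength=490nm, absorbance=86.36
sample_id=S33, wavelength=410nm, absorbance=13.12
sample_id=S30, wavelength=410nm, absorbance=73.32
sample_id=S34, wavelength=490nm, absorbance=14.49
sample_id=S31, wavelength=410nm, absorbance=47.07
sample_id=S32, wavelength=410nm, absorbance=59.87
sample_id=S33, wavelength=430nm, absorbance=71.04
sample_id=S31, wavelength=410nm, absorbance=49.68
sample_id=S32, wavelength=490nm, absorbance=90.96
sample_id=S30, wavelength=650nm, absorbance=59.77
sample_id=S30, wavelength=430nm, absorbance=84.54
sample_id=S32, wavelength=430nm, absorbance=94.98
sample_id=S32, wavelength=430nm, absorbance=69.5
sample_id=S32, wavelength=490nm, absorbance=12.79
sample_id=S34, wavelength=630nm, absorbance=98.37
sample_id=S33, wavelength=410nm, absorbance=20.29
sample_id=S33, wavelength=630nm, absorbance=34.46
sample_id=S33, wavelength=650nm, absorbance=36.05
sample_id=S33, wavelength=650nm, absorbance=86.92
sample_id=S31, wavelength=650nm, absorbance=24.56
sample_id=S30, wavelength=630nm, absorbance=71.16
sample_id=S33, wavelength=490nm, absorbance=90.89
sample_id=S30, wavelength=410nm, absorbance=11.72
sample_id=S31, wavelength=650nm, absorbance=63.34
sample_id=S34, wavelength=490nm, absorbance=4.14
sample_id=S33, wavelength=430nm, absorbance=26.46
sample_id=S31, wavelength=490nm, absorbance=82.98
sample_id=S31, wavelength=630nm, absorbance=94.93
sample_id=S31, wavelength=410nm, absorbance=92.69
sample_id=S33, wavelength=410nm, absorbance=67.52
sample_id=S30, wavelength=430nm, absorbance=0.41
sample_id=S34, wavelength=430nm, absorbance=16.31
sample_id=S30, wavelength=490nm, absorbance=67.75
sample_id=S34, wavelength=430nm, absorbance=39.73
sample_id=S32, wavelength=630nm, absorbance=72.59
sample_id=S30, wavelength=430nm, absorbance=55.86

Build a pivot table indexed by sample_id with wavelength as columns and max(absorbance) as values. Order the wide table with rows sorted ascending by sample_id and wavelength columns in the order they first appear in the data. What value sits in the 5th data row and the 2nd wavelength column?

With rows sorted ascending by sample_id, row 5 is sample_id=S34. wavelength columns in first-appearance order: 650nm, 410nm, 630nm, 430nm, 490nm; column 2 is 410nm.
Long rows with sample_id=S34, wavelength=410nm: max(67.47, 26.94, 8.84) = 67.47.

67.47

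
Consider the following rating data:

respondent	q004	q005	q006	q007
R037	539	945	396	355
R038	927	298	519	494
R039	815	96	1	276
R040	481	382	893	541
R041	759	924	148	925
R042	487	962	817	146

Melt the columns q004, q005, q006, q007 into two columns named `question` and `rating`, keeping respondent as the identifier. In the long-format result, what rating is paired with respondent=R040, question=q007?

541

Unpivoting turns each (respondent, wide-column) pair into one long row.
The wide cell at row R040, column q007 holds 541, so the long row (R040, q007) has rating=541.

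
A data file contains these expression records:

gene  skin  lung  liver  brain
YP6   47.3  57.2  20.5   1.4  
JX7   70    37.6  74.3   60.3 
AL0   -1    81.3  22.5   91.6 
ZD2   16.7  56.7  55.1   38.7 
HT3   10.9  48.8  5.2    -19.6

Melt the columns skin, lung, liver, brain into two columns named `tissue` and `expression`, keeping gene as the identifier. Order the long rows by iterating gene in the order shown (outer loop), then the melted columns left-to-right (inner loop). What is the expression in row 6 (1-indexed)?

20 rows total (5 × 4). Row 6: index ⌊(6-1)/4⌋ = 1 into gene → JX7; (6-1) mod 4 = 1 into the melted columns → lung.
So row 6 is (JX7, lung, 37.6); expression = 37.6.

37.6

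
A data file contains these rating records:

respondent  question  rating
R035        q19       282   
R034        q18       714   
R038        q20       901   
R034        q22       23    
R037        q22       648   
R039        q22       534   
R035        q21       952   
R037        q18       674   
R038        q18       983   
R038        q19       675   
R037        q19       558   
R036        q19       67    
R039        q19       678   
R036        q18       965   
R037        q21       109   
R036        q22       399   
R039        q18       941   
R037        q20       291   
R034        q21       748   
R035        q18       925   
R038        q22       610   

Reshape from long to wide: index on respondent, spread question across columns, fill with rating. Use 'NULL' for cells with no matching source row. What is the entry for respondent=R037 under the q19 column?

558

The long row with respondent=R037, question=q19 has rating=558.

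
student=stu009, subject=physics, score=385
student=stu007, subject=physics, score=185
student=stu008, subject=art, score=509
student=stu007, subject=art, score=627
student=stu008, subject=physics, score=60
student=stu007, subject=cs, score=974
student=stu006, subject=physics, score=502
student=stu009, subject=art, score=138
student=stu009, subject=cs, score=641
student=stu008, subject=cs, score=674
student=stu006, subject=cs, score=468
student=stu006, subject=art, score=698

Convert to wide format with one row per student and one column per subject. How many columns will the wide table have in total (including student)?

4

1 column for student plus 3 distinct subject values → 4 columns.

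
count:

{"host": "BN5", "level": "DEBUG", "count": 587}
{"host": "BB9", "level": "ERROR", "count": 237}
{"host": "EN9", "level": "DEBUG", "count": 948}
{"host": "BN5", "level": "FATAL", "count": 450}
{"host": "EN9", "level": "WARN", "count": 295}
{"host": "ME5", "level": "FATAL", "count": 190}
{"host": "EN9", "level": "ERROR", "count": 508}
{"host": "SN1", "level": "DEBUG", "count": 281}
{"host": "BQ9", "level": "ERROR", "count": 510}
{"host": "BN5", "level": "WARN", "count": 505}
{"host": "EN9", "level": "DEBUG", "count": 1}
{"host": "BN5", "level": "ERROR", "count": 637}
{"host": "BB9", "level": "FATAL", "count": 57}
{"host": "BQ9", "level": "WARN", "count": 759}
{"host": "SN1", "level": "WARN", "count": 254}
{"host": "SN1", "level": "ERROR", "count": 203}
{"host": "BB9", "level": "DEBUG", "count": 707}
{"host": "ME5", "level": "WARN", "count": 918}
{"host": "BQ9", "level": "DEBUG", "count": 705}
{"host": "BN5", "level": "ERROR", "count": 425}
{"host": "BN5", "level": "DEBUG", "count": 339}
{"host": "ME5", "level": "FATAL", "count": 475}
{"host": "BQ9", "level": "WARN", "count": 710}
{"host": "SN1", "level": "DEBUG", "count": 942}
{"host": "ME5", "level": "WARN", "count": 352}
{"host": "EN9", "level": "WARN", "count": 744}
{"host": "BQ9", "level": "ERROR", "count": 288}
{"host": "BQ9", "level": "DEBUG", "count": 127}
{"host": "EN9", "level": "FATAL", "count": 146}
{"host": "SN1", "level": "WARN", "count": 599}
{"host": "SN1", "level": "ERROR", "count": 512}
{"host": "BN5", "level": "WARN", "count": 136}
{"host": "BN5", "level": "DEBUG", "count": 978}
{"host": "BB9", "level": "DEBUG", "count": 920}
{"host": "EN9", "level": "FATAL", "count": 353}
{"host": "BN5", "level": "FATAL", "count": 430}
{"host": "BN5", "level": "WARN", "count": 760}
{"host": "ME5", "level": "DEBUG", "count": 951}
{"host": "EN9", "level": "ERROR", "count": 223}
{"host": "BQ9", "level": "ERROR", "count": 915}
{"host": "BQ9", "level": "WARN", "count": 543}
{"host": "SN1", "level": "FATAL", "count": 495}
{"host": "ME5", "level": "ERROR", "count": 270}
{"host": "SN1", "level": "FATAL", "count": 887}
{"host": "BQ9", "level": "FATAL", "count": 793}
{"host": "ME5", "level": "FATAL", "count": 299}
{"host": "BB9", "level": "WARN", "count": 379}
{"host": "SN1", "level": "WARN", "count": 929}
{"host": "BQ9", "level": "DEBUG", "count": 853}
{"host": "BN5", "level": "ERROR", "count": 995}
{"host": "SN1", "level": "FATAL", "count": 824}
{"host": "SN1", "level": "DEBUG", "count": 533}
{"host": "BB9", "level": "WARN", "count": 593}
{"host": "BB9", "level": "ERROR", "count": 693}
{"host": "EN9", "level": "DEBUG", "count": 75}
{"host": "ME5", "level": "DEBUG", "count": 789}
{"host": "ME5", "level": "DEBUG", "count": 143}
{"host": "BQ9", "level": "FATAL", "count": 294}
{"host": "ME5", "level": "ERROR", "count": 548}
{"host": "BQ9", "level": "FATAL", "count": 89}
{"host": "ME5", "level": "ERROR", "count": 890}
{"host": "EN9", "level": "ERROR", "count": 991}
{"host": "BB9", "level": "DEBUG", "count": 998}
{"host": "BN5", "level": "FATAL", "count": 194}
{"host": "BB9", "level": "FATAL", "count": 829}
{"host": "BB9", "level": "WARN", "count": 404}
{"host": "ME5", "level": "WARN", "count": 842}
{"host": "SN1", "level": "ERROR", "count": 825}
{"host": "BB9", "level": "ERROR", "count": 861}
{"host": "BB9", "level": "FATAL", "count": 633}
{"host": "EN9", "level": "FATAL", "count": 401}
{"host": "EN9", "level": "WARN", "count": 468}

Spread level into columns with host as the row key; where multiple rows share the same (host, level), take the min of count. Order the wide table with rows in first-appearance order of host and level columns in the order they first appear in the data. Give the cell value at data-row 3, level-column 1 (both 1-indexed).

With rows in first-appearance order of host, row 3 is host=EN9. level columns in first-appearance order: DEBUG, ERROR, FATAL, WARN; column 1 is DEBUG.
Long rows with host=EN9, level=DEBUG: min(948, 1, 75) = 1.

1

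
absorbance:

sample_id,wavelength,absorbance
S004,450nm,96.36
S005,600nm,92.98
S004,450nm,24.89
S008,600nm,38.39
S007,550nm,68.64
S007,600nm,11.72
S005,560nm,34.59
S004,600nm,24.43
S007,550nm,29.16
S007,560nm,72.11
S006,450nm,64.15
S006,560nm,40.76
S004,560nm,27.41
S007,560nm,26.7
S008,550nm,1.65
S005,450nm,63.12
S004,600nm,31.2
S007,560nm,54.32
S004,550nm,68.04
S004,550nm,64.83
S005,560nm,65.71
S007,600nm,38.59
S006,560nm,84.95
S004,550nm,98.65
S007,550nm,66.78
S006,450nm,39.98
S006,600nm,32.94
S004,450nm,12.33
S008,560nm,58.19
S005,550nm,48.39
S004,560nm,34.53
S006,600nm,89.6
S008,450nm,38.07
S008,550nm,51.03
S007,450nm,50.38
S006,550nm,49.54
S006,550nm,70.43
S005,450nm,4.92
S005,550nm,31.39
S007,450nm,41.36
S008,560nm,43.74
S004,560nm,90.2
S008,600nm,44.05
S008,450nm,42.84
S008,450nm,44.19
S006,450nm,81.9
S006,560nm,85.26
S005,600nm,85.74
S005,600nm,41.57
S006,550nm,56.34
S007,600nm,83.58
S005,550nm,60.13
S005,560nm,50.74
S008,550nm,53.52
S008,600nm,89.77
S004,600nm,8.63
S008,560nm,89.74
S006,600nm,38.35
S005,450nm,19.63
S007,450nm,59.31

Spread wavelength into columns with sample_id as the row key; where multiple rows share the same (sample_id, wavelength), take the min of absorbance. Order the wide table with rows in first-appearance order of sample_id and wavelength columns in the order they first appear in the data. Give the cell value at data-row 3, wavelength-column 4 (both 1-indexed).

43.74

With rows in first-appearance order of sample_id, row 3 is sample_id=S008. wavelength columns in first-appearance order: 450nm, 600nm, 550nm, 560nm; column 4 is 560nm.
Long rows with sample_id=S008, wavelength=560nm: min(58.19, 43.74, 89.74) = 43.74.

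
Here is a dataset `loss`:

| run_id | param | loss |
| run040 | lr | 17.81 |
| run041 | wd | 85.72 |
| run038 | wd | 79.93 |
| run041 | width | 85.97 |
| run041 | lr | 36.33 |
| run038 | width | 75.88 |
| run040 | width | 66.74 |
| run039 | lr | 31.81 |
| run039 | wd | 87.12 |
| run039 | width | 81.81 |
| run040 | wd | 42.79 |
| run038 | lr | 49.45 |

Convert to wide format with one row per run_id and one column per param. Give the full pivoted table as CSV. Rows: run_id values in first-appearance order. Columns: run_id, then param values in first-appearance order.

run_id,lr,wd,width
run040,17.81,42.79,66.74
run041,36.33,85.72,85.97
run038,49.45,79.93,75.88
run039,31.81,87.12,81.81

Columns: run_id plus the 3 distinct param values (lr, wd, width).
For example, row run040 column lr takes loss=17.81 from the long row (run040, lr).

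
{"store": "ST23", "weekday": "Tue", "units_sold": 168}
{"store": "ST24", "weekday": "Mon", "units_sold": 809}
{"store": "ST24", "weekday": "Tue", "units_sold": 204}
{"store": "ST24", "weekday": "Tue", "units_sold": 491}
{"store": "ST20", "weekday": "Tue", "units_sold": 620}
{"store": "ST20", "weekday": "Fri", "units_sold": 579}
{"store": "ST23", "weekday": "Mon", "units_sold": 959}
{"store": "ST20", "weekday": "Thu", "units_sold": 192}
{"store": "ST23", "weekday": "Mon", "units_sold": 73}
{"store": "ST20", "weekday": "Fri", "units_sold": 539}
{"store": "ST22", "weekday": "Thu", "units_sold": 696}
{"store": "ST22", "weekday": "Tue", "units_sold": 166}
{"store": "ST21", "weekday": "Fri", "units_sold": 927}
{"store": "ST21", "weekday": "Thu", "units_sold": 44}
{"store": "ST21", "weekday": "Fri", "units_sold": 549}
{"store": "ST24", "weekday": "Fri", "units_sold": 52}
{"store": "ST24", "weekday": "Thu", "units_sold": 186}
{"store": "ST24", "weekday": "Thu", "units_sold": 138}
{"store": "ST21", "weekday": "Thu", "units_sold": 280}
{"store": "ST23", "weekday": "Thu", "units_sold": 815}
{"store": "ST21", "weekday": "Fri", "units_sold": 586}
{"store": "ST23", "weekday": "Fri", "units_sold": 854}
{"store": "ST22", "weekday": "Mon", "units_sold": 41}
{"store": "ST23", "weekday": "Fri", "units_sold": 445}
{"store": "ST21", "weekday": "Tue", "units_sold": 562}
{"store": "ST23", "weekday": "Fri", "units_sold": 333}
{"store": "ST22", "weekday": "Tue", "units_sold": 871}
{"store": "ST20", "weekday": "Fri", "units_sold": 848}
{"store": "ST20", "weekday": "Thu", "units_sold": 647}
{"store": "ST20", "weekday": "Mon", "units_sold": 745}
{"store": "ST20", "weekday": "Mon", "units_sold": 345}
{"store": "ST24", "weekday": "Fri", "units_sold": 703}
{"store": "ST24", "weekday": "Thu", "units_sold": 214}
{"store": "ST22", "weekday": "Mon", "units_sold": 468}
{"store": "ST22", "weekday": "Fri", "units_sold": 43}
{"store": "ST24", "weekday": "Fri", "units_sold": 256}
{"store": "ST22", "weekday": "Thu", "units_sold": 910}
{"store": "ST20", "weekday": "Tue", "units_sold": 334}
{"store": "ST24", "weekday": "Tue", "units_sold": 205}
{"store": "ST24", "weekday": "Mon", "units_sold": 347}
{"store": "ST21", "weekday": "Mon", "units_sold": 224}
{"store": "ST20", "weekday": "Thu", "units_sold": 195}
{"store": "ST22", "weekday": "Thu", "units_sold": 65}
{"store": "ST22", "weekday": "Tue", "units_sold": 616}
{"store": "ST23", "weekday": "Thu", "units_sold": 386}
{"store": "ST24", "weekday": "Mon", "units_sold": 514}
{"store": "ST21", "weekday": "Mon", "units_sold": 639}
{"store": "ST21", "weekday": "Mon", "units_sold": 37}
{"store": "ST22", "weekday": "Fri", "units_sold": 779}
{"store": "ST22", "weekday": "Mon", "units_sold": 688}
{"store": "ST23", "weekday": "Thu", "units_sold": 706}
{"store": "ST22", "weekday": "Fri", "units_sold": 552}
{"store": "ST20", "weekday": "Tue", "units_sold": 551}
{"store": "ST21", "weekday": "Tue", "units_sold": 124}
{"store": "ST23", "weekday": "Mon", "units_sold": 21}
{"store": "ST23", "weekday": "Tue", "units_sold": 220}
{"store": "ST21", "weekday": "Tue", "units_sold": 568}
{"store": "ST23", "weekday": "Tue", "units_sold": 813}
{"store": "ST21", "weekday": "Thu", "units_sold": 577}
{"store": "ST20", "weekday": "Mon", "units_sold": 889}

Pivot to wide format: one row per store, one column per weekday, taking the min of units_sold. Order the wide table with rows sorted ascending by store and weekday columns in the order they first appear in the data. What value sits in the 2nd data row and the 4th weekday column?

44

With rows sorted ascending by store, row 2 is store=ST21. weekday columns in first-appearance order: Tue, Mon, Fri, Thu; column 4 is Thu.
Long rows with store=ST21, weekday=Thu: min(44, 280, 577) = 44.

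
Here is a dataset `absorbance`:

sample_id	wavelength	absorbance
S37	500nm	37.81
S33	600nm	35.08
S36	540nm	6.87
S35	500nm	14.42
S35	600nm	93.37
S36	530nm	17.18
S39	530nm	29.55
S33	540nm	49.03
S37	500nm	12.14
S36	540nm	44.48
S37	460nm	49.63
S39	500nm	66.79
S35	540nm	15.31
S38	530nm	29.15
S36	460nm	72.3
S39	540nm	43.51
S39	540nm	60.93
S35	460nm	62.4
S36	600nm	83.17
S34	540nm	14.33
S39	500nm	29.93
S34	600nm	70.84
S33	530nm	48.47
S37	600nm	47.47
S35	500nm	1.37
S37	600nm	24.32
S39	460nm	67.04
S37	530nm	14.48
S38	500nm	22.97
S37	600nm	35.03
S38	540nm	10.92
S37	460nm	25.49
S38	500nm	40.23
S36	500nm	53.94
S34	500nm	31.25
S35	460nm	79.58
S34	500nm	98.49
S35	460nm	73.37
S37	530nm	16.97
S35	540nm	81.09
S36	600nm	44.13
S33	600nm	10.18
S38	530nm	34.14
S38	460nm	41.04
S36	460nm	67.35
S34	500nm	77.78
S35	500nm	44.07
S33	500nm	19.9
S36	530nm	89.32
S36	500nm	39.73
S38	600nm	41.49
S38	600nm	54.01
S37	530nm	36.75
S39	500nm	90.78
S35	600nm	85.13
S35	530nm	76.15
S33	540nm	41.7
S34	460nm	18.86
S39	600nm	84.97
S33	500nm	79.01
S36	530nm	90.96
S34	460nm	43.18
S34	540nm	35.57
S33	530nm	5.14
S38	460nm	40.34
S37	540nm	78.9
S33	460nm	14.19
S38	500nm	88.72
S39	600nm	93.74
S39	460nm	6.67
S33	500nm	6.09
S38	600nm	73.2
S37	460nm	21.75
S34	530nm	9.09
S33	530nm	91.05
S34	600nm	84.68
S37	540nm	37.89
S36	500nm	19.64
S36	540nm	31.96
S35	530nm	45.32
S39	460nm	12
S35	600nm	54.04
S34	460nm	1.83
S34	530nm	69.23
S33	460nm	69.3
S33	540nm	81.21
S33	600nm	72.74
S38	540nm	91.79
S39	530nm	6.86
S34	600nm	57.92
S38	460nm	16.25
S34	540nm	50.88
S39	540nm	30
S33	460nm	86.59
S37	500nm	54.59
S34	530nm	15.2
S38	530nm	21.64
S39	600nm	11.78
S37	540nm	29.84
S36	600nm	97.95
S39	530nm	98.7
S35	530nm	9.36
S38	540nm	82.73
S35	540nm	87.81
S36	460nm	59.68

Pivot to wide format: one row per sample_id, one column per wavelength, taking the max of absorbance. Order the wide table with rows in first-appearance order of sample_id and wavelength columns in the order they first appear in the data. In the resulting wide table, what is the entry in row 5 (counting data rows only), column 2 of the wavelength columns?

With rows in first-appearance order of sample_id, row 5 is sample_id=S39. wavelength columns in first-appearance order: 500nm, 600nm, 540nm, 530nm, 460nm; column 2 is 600nm.
Long rows with sample_id=S39, wavelength=600nm: max(84.97, 93.74, 11.78) = 93.74.

93.74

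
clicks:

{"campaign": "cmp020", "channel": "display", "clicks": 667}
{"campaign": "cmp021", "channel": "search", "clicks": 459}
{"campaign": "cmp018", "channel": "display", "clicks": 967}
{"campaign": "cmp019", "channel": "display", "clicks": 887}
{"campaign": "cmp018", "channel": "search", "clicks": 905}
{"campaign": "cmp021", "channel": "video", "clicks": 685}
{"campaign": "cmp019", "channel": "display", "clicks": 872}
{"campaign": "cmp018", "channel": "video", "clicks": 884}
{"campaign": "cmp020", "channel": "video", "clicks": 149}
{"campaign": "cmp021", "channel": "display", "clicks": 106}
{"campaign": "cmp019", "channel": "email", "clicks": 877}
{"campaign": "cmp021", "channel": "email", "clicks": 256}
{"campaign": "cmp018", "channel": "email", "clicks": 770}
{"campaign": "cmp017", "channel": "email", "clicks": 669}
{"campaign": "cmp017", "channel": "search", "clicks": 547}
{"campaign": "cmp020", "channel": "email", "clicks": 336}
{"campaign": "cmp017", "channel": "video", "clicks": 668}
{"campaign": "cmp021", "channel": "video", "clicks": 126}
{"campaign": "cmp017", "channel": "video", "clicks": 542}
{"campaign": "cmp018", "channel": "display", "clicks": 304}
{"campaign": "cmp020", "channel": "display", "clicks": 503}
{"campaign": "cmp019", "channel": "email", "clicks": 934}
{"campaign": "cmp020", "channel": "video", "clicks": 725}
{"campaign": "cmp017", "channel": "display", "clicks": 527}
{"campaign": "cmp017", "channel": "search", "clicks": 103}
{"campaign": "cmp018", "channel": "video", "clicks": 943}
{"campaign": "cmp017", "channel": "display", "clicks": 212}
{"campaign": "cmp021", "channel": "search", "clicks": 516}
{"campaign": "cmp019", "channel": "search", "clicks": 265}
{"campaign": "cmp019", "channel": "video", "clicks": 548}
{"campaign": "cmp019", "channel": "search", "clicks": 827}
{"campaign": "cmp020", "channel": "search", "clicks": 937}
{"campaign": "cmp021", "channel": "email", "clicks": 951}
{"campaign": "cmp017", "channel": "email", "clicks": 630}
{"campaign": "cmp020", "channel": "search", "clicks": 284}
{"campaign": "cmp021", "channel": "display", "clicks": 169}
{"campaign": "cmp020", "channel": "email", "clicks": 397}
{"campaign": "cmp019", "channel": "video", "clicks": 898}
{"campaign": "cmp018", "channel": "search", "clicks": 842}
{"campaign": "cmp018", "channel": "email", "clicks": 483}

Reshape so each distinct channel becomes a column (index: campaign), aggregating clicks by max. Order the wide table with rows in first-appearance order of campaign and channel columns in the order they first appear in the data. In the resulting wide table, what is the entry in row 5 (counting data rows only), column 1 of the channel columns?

With rows in first-appearance order of campaign, row 5 is campaign=cmp017. channel columns in first-appearance order: display, search, video, email; column 1 is display.
Long rows with campaign=cmp017, channel=display: max(527, 212) = 527.

527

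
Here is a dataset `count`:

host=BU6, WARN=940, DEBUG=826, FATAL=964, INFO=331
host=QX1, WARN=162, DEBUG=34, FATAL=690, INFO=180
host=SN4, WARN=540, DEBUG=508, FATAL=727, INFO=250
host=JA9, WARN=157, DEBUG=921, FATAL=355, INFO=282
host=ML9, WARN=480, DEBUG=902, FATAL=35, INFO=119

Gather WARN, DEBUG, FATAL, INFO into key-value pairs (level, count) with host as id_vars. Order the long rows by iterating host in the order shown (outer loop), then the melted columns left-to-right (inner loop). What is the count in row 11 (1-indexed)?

20 rows total (5 × 4). Row 11: index ⌊(11-1)/4⌋ = 2 into host → SN4; (11-1) mod 4 = 2 into the melted columns → FATAL.
So row 11 is (SN4, FATAL, 727); count = 727.

727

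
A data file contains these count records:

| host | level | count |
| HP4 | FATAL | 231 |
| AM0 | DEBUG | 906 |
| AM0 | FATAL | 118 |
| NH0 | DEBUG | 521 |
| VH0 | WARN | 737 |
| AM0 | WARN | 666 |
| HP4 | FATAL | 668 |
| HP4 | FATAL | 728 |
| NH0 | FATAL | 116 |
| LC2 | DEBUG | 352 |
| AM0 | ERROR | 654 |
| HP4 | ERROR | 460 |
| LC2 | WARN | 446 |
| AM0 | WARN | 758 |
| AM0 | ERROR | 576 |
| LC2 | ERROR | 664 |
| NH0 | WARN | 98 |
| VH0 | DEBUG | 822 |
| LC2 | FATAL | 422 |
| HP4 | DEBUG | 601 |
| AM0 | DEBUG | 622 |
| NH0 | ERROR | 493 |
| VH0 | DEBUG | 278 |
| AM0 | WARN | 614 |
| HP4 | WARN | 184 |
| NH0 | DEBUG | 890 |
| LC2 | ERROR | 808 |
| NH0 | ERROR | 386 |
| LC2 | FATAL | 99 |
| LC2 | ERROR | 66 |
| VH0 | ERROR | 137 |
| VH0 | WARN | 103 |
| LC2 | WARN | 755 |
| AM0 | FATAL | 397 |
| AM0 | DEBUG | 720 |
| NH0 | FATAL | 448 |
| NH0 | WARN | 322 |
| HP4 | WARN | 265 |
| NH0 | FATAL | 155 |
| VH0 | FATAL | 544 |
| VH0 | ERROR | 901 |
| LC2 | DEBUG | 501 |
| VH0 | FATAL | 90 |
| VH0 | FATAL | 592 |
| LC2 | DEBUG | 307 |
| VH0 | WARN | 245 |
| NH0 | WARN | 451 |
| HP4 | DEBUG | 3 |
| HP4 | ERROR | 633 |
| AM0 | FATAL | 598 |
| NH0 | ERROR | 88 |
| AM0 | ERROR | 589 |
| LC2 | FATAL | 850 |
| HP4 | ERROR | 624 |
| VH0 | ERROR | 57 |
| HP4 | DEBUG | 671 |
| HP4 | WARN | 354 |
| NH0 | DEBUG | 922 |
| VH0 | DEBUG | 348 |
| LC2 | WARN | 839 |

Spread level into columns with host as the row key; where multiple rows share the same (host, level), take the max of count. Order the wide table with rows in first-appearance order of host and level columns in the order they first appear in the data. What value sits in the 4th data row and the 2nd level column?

With rows in first-appearance order of host, row 4 is host=VH0. level columns in first-appearance order: FATAL, DEBUG, WARN, ERROR; column 2 is DEBUG.
Long rows with host=VH0, level=DEBUG: max(822, 278, 348) = 822.

822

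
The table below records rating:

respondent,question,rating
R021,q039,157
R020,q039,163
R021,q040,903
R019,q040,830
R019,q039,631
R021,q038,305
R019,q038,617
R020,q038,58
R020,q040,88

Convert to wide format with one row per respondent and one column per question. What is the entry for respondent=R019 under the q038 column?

617

Wide layout: rows indexed by respondent, columns are the 3 distinct question values (q039, q040, q038).
Cell (respondent=R019, question=q038) draws from the long row where respondent=R019 and question=q038, which has rating=617.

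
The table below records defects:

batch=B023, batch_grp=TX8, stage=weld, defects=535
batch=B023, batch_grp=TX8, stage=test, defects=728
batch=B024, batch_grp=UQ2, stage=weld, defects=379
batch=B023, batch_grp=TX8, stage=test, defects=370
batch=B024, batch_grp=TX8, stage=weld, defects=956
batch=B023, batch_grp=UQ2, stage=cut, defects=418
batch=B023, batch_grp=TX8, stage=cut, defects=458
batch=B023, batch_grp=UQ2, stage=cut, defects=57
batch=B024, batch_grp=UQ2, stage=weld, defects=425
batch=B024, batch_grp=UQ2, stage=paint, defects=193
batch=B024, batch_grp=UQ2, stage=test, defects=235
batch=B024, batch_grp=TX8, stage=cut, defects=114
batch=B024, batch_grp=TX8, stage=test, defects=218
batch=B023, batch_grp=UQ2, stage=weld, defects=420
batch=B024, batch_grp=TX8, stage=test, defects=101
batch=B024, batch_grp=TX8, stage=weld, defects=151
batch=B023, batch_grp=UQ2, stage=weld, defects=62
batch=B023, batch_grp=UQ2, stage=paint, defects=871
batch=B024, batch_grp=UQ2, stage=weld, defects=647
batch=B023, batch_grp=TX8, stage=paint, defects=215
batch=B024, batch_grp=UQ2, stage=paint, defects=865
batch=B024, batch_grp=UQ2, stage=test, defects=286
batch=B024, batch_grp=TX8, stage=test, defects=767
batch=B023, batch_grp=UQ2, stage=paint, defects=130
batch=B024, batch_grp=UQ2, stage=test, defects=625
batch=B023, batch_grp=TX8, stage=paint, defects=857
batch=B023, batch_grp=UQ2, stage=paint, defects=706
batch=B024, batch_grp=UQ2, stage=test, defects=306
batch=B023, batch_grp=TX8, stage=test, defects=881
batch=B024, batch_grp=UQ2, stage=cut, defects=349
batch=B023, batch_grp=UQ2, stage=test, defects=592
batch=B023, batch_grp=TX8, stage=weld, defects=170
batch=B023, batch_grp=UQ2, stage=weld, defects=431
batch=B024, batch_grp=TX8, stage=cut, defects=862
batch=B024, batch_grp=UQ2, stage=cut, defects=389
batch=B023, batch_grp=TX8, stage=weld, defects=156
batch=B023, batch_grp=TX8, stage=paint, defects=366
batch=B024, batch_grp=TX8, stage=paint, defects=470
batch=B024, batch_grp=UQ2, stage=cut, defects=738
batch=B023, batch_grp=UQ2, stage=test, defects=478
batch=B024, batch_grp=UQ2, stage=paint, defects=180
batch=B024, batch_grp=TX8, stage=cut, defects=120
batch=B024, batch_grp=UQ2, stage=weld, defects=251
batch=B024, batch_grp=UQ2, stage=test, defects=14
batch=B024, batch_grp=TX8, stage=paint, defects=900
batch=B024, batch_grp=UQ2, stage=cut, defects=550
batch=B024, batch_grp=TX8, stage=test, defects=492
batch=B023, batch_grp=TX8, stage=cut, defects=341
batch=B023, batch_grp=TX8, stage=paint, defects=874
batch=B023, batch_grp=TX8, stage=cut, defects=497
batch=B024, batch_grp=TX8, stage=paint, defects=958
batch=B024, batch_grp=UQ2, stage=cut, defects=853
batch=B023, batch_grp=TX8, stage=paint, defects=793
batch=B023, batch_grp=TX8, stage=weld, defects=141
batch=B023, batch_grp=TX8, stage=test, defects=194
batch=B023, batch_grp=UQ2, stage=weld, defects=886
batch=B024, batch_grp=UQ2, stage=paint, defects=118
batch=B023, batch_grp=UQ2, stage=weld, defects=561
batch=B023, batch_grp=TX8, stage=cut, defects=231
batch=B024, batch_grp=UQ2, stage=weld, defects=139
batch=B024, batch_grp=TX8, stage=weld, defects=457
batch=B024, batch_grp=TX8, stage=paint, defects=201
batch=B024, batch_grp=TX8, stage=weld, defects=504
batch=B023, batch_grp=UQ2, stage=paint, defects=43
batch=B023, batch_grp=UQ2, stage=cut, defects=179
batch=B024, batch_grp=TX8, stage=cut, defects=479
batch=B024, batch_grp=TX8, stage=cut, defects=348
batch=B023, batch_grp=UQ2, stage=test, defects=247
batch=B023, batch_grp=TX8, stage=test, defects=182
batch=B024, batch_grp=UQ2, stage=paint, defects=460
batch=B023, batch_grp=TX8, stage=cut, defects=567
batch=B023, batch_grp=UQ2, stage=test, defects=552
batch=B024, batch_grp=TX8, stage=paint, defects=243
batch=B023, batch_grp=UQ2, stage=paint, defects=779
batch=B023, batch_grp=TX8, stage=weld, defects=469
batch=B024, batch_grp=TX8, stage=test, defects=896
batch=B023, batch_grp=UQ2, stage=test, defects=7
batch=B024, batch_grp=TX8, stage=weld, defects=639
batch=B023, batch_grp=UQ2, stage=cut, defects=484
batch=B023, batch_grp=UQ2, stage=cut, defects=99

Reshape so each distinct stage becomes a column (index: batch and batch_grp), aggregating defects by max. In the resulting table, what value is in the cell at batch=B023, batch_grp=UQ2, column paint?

871

Rows with batch=B023, batch_grp=UQ2 and stage=paint: defects values are 871, 130, 706, 43, 779.
max(871, 130, 706, 43, 779) = 871.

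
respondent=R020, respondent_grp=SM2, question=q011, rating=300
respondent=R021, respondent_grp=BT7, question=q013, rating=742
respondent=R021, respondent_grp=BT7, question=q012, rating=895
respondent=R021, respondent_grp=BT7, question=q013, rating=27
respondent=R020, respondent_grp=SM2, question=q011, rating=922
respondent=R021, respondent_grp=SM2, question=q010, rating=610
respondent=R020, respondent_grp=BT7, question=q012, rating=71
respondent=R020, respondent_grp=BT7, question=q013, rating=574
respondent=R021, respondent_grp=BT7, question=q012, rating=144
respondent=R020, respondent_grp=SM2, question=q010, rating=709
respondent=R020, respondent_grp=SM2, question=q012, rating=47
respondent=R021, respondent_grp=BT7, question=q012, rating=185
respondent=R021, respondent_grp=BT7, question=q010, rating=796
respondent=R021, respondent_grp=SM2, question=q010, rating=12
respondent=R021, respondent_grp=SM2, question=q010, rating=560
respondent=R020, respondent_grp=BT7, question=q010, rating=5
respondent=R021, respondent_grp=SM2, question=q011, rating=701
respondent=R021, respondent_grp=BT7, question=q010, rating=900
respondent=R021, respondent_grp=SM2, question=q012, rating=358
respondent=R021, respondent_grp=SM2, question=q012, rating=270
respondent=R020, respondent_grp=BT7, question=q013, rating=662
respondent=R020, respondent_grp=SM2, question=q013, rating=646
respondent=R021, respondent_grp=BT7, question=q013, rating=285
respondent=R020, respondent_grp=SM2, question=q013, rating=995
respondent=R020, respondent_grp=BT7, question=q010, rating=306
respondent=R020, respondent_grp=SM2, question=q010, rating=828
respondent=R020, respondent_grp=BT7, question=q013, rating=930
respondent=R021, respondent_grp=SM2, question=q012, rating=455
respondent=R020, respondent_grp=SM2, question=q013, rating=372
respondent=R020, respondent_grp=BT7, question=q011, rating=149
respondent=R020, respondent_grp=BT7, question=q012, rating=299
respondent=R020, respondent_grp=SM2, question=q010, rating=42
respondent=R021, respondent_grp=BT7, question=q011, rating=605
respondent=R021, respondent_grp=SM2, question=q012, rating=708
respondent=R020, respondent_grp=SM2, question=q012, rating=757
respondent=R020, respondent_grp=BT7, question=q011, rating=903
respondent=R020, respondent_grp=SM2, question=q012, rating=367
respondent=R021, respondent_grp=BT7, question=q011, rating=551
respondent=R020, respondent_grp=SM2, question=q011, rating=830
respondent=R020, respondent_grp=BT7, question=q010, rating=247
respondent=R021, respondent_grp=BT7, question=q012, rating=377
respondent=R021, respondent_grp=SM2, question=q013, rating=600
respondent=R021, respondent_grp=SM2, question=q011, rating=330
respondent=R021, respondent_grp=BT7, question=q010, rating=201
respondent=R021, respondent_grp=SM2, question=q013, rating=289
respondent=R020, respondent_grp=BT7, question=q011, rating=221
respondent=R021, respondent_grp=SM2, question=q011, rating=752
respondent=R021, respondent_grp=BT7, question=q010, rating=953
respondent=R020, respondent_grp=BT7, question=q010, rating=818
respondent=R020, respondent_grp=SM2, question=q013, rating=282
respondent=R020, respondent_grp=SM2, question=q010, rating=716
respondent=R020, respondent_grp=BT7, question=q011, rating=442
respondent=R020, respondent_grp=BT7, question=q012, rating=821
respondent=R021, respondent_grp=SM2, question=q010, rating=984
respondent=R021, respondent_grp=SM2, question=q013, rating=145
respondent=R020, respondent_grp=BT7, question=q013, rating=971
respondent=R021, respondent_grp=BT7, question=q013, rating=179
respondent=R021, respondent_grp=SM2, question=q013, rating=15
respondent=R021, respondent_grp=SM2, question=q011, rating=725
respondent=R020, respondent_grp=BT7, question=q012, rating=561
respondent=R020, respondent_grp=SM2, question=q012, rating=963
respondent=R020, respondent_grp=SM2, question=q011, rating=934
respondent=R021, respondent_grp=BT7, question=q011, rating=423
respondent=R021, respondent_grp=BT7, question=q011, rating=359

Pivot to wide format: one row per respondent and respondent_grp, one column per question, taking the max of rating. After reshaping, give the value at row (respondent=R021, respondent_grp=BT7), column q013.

742

Rows with respondent=R021, respondent_grp=BT7 and question=q013: rating values are 742, 27, 285, 179.
max(742, 27, 285, 179) = 742.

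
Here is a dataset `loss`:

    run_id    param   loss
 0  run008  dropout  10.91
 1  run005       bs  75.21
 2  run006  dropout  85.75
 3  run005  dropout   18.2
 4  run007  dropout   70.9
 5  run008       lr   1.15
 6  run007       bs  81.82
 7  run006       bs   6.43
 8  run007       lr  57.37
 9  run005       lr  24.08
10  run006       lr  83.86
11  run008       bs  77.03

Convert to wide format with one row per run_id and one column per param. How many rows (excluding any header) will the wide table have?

4 distinct run_id values → 4 rows.

4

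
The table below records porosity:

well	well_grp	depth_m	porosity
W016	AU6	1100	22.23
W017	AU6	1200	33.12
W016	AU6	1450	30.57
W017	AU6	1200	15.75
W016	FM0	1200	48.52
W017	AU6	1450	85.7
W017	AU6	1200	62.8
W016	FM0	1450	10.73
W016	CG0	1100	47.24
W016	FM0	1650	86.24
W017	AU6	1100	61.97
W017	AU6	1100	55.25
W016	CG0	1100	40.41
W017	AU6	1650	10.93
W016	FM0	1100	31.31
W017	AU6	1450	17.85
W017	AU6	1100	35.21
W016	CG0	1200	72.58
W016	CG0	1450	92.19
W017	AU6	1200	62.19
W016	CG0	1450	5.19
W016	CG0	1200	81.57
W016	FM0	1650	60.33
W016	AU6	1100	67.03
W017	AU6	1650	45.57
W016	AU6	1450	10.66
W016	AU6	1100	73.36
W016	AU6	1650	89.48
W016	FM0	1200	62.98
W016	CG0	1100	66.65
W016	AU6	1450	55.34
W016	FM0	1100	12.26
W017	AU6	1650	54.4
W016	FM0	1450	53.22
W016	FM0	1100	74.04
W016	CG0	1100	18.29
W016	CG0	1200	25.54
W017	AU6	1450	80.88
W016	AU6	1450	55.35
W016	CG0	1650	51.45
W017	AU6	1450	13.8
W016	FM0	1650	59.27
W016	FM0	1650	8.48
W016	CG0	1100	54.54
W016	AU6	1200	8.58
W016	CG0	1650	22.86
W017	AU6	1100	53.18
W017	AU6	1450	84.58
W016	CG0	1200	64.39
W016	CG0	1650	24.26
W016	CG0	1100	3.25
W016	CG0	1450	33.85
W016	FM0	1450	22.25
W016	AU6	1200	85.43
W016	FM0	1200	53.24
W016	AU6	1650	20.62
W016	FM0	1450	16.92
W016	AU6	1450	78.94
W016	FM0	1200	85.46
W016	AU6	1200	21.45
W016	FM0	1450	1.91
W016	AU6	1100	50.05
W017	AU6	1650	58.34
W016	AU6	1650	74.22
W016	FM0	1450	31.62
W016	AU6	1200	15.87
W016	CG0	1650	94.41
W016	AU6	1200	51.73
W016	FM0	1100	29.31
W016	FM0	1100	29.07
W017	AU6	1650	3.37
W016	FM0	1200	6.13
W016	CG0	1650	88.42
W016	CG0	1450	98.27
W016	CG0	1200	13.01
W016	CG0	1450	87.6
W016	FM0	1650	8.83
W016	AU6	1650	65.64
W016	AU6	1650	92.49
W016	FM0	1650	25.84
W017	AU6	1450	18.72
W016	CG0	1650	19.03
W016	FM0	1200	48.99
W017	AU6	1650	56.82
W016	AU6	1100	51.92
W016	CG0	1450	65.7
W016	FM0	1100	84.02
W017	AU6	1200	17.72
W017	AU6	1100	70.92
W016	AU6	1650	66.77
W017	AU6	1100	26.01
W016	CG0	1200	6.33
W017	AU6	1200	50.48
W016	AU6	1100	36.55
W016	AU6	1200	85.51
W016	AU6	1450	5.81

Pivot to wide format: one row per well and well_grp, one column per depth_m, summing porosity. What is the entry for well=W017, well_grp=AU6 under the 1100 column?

302.54

Rows with well=W017, well_grp=AU6 and depth_m=1100: porosity values are 61.97, 55.25, 35.21, 53.18, 70.92, 26.01.
61.97 + 55.25 + 35.21 + 53.18 + 70.92 + 26.01 = 302.54.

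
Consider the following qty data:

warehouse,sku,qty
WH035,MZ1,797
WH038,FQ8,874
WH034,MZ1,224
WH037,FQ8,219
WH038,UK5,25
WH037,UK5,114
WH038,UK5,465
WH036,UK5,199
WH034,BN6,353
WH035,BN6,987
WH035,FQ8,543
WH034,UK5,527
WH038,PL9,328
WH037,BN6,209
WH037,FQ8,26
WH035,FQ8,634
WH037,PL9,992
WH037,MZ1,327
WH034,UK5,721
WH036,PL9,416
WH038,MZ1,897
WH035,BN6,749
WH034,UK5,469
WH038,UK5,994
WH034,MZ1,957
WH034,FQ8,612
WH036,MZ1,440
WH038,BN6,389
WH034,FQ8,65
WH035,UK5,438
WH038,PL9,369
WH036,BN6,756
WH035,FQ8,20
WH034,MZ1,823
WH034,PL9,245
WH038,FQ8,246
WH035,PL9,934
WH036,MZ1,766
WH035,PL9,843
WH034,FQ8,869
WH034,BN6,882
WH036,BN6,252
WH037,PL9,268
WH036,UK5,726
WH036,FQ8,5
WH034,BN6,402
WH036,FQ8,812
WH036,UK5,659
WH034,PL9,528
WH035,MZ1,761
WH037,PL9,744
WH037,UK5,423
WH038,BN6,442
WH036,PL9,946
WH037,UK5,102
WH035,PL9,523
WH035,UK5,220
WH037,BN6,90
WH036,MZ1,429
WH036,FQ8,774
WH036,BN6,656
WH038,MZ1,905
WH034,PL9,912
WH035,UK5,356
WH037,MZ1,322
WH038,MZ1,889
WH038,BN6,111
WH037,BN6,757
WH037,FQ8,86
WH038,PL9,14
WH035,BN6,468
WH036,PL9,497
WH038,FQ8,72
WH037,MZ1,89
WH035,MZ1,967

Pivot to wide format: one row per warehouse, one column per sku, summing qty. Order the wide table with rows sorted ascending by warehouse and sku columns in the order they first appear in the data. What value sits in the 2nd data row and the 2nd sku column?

1197

With rows sorted ascending by warehouse, row 2 is warehouse=WH035. sku columns in first-appearance order: MZ1, FQ8, UK5, BN6, PL9; column 2 is FQ8.
Long rows with warehouse=WH035, sku=FQ8: 543 + 634 + 20 = 1197.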